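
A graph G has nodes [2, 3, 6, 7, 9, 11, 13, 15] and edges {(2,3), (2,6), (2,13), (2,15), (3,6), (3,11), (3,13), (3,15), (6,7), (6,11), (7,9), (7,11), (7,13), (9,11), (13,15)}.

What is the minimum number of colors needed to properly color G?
χ(G) = 4

Clique number ω(G) = 4 (lower bound: χ ≥ ω).
The clique on [2, 3, 13, 15] has size 4, forcing χ ≥ 4, and the coloring below uses 4 colors, so χ(G) = 4.
A valid 4-coloring: color 1: [3, 7]; color 2: [6, 9, 13]; color 3: [2, 11]; color 4: [15].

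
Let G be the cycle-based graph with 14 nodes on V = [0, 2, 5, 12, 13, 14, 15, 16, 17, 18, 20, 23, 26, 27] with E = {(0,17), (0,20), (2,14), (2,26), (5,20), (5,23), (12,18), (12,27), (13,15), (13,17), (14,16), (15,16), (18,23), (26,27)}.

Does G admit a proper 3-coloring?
Yes, G is 3-colorable

A valid 3-coloring: color 1: [12, 14, 15, 17, 20, 23, 26]; color 2: [0, 2, 5, 13, 16, 18, 27].
(χ(G) = 2 ≤ 3.)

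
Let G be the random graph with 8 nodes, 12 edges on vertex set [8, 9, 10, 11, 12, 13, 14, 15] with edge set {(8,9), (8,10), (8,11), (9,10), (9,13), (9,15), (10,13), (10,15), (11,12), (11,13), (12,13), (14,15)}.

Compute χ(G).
Clique number ω(G) = 3 (lower bound: χ ≥ ω).
The clique on [8, 9, 10] has size 3, forcing χ ≥ 3, and the coloring below uses 3 colors, so χ(G) = 3.
A valid 3-coloring: color 1: [8, 13, 15]; color 2: [9, 12, 14]; color 3: [10, 11].

χ(G) = 3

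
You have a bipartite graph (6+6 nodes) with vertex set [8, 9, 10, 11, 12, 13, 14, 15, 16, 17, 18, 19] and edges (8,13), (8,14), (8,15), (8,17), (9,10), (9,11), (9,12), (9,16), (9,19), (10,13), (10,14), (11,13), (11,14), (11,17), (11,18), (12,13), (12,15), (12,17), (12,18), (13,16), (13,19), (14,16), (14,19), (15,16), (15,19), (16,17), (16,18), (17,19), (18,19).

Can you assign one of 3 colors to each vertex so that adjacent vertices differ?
Yes, G is 3-colorable

A valid 3-coloring: color 1: [8, 10, 11, 12, 16, 19]; color 2: [9, 13, 14, 15, 17, 18].
(χ(G) = 2 ≤ 3.)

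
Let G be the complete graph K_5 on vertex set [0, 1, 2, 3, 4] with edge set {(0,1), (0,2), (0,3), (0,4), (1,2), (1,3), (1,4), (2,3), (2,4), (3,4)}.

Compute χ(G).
Clique number ω(G) = 5 (lower bound: χ ≥ ω).
The clique on [0, 1, 2, 3, 4] has size 5, forcing χ ≥ 5, and the coloring below uses 5 colors, so χ(G) = 5.
A valid 5-coloring: color 1: [2]; color 2: [4]; color 3: [0]; color 4: [3]; color 5: [1].

χ(G) = 5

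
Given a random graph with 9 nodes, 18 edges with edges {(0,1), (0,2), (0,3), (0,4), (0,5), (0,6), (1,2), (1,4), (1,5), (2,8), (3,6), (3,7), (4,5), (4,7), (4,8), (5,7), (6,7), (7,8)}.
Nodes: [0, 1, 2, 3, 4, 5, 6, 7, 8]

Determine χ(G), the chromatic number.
χ(G) = 4

Clique number ω(G) = 4 (lower bound: χ ≥ ω).
The clique on [0, 1, 4, 5] has size 4, forcing χ ≥ 4, and the coloring below uses 4 colors, so χ(G) = 4.
A valid 4-coloring: color 1: [0, 7]; color 2: [2, 3, 4]; color 3: [5, 6, 8]; color 4: [1].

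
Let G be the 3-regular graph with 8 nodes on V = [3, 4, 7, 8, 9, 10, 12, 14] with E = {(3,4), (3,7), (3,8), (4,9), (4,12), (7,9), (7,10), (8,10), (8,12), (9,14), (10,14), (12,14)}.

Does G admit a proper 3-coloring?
Yes, G is 3-colorable

A valid 3-coloring: color 1: [3, 9, 10, 12]; color 2: [4, 7, 8, 14].
(χ(G) = 2 ≤ 3.)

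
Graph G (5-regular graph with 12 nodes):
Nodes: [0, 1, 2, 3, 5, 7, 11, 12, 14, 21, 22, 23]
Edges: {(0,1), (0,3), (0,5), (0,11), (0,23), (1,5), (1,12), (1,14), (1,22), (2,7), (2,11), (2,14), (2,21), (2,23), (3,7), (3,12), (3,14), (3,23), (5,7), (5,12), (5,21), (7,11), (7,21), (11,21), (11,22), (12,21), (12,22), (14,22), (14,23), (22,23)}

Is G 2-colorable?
No, G is not 2-colorable

The clique on vertices [2, 7, 11, 21] has size 4 > 2, so it alone needs 4 colors.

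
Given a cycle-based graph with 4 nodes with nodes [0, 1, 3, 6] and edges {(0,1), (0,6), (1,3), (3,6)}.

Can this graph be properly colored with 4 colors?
A valid 4-coloring: color 1: [0, 3]; color 2: [1, 6].
(χ(G) = 2 ≤ 4.)

Yes, G is 4-colorable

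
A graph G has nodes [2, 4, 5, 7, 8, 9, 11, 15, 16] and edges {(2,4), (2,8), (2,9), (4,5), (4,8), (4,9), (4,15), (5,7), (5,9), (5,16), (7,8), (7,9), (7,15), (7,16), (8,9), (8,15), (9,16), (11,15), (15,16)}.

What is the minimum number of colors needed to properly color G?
Clique number ω(G) = 4 (lower bound: χ ≥ ω).
The clique on [5, 7, 9, 16] has size 4, forcing χ ≥ 4, and the coloring below uses 4 colors, so χ(G) = 4.
A valid 4-coloring: color 1: [9, 15]; color 2: [2, 7, 11]; color 3: [5, 8]; color 4: [4, 16].

χ(G) = 4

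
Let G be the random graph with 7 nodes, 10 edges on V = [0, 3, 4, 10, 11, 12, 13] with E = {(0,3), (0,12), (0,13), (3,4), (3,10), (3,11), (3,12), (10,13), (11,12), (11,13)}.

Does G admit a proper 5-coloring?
Yes, G is 5-colorable

A valid 5-coloring: color 1: [3, 13]; color 2: [0, 4, 10, 11]; color 3: [12].
(χ(G) = 3 ≤ 5.)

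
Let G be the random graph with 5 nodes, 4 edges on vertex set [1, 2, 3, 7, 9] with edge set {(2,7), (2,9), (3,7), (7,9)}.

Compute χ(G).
Clique number ω(G) = 3 (lower bound: χ ≥ ω).
The clique on [2, 7, 9] has size 3, forcing χ ≥ 3, and the coloring below uses 3 colors, so χ(G) = 3.
A valid 3-coloring: color 1: [1, 7]; color 2: [2, 3]; color 3: [9].

χ(G) = 3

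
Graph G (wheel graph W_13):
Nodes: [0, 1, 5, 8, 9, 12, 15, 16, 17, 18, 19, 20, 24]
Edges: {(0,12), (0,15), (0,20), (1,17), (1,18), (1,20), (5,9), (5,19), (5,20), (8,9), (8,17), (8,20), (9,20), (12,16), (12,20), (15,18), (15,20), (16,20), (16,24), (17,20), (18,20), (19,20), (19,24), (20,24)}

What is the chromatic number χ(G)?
χ(G) = 3

Clique number ω(G) = 3 (lower bound: χ ≥ ω).
The clique on [0, 12, 20] has size 3, forcing χ ≥ 3, and the coloring below uses 3 colors, so χ(G) = 3.
A valid 3-coloring: color 1: [20]; color 2: [1, 5, 8, 12, 15, 24]; color 3: [0, 9, 16, 17, 18, 19].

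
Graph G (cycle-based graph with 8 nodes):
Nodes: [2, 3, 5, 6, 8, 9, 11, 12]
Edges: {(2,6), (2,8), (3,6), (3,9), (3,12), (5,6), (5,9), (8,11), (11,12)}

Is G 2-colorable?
Yes, G is 2-colorable

A valid 2-coloring: color 1: [6, 8, 9, 12]; color 2: [2, 3, 5, 11].
(χ(G) = 2 ≤ 2.)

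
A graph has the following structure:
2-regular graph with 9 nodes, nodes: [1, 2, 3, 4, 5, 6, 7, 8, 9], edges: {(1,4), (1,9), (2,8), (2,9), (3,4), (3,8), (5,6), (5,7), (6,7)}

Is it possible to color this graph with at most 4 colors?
A valid 4-coloring: color 1: [1, 2, 3, 6]; color 2: [4, 5, 8, 9]; color 3: [7].
(χ(G) = 3 ≤ 4.)

Yes, G is 4-colorable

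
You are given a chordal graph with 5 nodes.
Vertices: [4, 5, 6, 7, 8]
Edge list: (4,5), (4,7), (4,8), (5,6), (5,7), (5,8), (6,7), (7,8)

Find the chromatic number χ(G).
χ(G) = 4

Clique number ω(G) = 4 (lower bound: χ ≥ ω).
The clique on [4, 5, 7, 8] has size 4, forcing χ ≥ 4, and the coloring below uses 4 colors, so χ(G) = 4.
A valid 4-coloring: color 1: [7]; color 2: [5]; color 3: [4, 6]; color 4: [8].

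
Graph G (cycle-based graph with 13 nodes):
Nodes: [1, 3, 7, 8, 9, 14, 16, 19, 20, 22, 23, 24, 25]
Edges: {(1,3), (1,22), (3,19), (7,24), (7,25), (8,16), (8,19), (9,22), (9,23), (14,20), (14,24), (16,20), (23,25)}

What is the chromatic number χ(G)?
χ(G) = 3

Clique number ω(G) = 2 (lower bound: χ ≥ ω).
Odd cycle [25, 23, 9, 22, 1, 3, 19, 8, 16, 20, 14, 24, 7] needs 3 colors (χ ≥ 3).
The coloring below uses 3 colors, so χ(G) = 3.
A valid 3-coloring: color 1: [1, 9, 16, 19, 24, 25]; color 2: [3, 7, 8, 20, 22, 23]; color 3: [14].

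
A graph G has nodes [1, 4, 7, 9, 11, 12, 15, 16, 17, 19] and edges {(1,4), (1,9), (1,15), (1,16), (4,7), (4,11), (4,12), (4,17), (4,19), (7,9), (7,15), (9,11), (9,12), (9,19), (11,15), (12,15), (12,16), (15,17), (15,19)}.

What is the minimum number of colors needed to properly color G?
χ(G) = 2

Clique number ω(G) = 2 (lower bound: χ ≥ ω).
The graph is bipartite (no odd cycle), so 2 colors suffice: χ(G) = 2.
A valid 2-coloring: color 1: [4, 9, 15, 16]; color 2: [1, 7, 11, 12, 17, 19].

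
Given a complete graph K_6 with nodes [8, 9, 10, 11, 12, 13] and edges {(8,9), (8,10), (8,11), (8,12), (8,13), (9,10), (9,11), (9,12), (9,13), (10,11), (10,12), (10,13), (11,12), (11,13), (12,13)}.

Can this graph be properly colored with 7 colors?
Yes, G is 7-colorable

A valid 7-coloring: color 1: [11]; color 2: [9]; color 3: [10]; color 4: [12]; color 5: [8]; color 6: [13].
(χ(G) = 6 ≤ 7.)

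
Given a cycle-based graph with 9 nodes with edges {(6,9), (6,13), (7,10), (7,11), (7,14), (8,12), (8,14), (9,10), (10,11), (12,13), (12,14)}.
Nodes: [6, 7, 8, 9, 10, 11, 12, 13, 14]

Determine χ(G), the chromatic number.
Clique number ω(G) = 3 (lower bound: χ ≥ ω).
The clique on [7, 10, 11] has size 3, forcing χ ≥ 3, and the coloring below uses 3 colors, so χ(G) = 3.
A valid 3-coloring: color 1: [6, 7, 12]; color 2: [10, 13, 14]; color 3: [8, 9, 11].

χ(G) = 3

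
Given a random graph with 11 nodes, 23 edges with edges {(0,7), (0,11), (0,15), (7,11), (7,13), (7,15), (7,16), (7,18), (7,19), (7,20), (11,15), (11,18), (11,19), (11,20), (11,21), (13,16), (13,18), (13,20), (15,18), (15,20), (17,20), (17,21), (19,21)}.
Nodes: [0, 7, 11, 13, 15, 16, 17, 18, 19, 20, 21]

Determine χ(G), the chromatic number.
χ(G) = 4

Clique number ω(G) = 4 (lower bound: χ ≥ ω).
The clique on [0, 7, 11, 15] has size 4, forcing χ ≥ 4, and the coloring below uses 4 colors, so χ(G) = 4.
A valid 4-coloring: color 1: [7, 21]; color 2: [11, 13, 17]; color 3: [0, 16, 18, 19, 20]; color 4: [15].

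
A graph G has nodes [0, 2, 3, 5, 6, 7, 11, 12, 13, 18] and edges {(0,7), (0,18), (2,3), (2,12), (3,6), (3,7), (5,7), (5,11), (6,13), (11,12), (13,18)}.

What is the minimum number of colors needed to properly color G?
Clique number ω(G) = 2 (lower bound: χ ≥ ω).
The graph is bipartite (no odd cycle), so 2 colors suffice: χ(G) = 2.
A valid 2-coloring: color 1: [0, 3, 5, 12, 13]; color 2: [2, 6, 7, 11, 18].

χ(G) = 2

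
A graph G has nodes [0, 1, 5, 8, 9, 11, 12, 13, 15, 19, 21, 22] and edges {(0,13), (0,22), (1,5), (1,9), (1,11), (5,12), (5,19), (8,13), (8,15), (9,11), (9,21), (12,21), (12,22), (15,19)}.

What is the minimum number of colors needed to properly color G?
Clique number ω(G) = 3 (lower bound: χ ≥ ω).
The clique on [1, 9, 11] has size 3, forcing χ ≥ 3, and the coloring below uses 3 colors, so χ(G) = 3.
A valid 3-coloring: color 1: [5, 9, 13, 15, 22]; color 2: [0, 1, 8, 12, 19]; color 3: [11, 21].

χ(G) = 3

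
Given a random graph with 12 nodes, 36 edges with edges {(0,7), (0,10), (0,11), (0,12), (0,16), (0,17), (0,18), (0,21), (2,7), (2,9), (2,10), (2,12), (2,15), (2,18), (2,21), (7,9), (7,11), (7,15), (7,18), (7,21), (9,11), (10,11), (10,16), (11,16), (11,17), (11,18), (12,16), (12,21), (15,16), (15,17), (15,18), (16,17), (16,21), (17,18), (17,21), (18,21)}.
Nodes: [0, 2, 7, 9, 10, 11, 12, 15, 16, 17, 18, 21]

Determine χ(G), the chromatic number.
χ(G) = 4

Clique number ω(G) = 4 (lower bound: χ ≥ ω).
The clique on [0, 11, 16, 17] has size 4, forcing χ ≥ 4, and the coloring below uses 4 colors, so χ(G) = 4.
A valid 4-coloring: color 1: [0, 2]; color 2: [9, 16, 18]; color 3: [11, 15, 21]; color 4: [7, 10, 12, 17].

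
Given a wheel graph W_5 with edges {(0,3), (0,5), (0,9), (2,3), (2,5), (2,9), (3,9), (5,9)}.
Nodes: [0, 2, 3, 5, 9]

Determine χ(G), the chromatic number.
χ(G) = 3

Clique number ω(G) = 3 (lower bound: χ ≥ ω).
The clique on [0, 3, 9] has size 3, forcing χ ≥ 3, and the coloring below uses 3 colors, so χ(G) = 3.
A valid 3-coloring: color 1: [9]; color 2: [0, 2]; color 3: [3, 5].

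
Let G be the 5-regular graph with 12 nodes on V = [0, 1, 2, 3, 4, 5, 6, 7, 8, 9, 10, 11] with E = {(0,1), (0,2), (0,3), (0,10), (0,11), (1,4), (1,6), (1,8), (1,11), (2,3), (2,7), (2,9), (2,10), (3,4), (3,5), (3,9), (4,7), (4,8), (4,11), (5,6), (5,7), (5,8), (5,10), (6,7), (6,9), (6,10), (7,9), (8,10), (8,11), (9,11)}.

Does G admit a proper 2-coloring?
The clique on vertices [1, 4, 8, 11] has size 4 > 2, so it alone needs 4 colors.

No, G is not 2-colorable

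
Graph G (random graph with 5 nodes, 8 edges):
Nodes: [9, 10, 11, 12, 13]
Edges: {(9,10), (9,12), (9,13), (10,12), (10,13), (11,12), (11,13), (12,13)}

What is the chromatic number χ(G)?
Clique number ω(G) = 4 (lower bound: χ ≥ ω).
The clique on [9, 10, 12, 13] has size 4, forcing χ ≥ 4, and the coloring below uses 4 colors, so χ(G) = 4.
A valid 4-coloring: color 1: [13]; color 2: [12]; color 3: [9, 11]; color 4: [10].

χ(G) = 4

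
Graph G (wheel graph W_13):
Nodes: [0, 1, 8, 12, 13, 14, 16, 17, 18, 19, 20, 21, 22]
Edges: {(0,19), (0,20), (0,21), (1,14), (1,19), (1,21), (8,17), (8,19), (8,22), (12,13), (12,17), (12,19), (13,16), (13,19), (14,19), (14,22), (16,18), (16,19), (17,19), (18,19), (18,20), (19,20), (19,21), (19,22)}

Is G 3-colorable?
Yes, G is 3-colorable

A valid 3-coloring: color 1: [19]; color 2: [8, 12, 14, 16, 20, 21]; color 3: [0, 1, 13, 17, 18, 22].
(χ(G) = 3 ≤ 3.)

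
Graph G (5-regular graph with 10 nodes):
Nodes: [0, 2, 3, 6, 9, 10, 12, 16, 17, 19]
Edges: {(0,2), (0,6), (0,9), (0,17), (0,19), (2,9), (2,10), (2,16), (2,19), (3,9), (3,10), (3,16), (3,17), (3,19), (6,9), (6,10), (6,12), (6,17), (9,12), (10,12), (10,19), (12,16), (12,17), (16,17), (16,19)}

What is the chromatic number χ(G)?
χ(G) = 4

Clique number ω(G) = 3 (lower bound: χ ≥ ω).
Suppose a proper 3-coloring c exists. The clique [0, 2, 9] takes 3 distinct colors; by symmetry let c(0) = 1, c(2) = 2, c(9) = 3.
- Vertex 6: neighbors [0, 9] already have colors [1, 3] ⇒ c(6) = 2.
- Vertex 12: neighbors [6, 9] already have colors [2, 3] ⇒ c(12) = 1.
- Vertex 16: neighbors [12, 2] already have colors [1, 2] ⇒ c(16) = 3.
- Vertex 19: neighbors [0, 2, 16] already have colors [1, 2, 3] — all 3 colors blocked. Contradiction.
The forced assignments end in a contradiction, so G has no proper 3-coloring (χ ≥ 4).
The coloring below uses 4 colors, so χ(G) = 4.
A valid 4-coloring: color 1: [9, 10, 17]; color 2: [12, 19]; color 3: [2, 3, 6]; color 4: [0, 16].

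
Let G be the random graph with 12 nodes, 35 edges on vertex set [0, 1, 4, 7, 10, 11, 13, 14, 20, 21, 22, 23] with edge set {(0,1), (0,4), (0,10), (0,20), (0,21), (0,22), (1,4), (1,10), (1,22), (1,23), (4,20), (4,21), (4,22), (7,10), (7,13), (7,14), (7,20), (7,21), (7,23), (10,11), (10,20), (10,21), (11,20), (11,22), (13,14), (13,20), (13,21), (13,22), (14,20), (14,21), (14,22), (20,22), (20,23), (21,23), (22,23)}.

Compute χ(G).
Clique number ω(G) = 4 (lower bound: χ ≥ ω).
The clique on [0, 1, 4, 22] has size 4, forcing χ ≥ 4, and the coloring below uses 4 colors, so χ(G) = 4.
A valid 4-coloring: color 1: [1, 20, 21]; color 2: [7, 22]; color 3: [0, 11, 14, 23]; color 4: [4, 10, 13].

χ(G) = 4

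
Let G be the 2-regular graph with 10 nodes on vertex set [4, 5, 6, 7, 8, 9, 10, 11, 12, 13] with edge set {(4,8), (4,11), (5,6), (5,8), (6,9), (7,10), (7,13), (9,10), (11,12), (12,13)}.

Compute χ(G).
Clique number ω(G) = 2 (lower bound: χ ≥ ω).
The graph is bipartite (no odd cycle), so 2 colors suffice: χ(G) = 2.
A valid 2-coloring: color 1: [4, 5, 7, 9, 12]; color 2: [6, 8, 10, 11, 13].

χ(G) = 2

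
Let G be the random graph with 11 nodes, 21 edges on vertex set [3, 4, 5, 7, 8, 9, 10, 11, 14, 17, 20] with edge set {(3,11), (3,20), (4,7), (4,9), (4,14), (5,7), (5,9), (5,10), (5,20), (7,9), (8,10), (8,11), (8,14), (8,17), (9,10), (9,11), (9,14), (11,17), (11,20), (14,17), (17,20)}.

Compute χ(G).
χ(G) = 3

Clique number ω(G) = 3 (lower bound: χ ≥ ω).
The clique on [3, 11, 20] has size 3, forcing χ ≥ 3, and the coloring below uses 3 colors, so χ(G) = 3.
A valid 3-coloring: color 1: [8, 9, 20]; color 2: [7, 10, 11, 14]; color 3: [3, 4, 5, 17].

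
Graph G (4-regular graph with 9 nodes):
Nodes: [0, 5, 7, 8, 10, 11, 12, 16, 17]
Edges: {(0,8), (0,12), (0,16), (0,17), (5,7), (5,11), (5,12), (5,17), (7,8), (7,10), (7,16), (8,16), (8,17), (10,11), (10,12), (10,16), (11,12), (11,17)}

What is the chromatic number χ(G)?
Clique number ω(G) = 3 (lower bound: χ ≥ ω).
The clique on [0, 8, 16] has size 3, forcing χ ≥ 3, and the coloring below uses 3 colors, so χ(G) = 3.
A valid 3-coloring: color 1: [12, 16, 17]; color 2: [5, 8, 10]; color 3: [0, 7, 11].

χ(G) = 3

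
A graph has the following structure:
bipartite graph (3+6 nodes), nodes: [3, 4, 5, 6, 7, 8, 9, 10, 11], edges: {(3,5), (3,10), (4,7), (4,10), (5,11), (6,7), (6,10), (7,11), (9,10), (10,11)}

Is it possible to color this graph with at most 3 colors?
A valid 3-coloring: color 1: [5, 7, 8, 10]; color 2: [3, 4, 6, 9, 11].
(χ(G) = 2 ≤ 3.)

Yes, G is 3-colorable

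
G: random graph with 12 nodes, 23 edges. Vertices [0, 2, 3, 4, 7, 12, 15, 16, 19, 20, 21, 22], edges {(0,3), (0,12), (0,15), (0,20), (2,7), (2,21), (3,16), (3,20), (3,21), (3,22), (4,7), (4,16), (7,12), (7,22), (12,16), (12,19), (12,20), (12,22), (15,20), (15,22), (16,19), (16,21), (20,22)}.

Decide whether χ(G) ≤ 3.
Yes, G is 3-colorable

A valid 3-coloring: color 1: [2, 3, 4, 12, 15]; color 2: [7, 16, 20]; color 3: [0, 19, 21, 22].
(χ(G) = 3 ≤ 3.)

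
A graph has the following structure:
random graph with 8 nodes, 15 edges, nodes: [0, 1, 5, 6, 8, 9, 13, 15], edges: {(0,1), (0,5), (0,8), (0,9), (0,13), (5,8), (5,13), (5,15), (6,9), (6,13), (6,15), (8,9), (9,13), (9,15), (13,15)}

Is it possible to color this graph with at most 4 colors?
Yes, G is 4-colorable

A valid 4-coloring: color 1: [1, 8, 13]; color 2: [5, 9]; color 3: [0, 15]; color 4: [6].
(χ(G) = 4 ≤ 4.)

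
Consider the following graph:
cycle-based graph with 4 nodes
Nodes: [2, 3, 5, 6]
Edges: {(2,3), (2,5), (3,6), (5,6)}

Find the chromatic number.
χ(G) = 2

Clique number ω(G) = 2 (lower bound: χ ≥ ω).
The graph is bipartite (no odd cycle), so 2 colors suffice: χ(G) = 2.
A valid 2-coloring: color 1: [2, 6]; color 2: [3, 5].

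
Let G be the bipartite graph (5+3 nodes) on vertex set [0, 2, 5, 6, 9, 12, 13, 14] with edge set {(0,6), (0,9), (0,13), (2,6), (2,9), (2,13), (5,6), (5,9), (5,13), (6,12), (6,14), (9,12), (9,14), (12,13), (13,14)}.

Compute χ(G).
χ(G) = 2

Clique number ω(G) = 2 (lower bound: χ ≥ ω).
The graph is bipartite (no odd cycle), so 2 colors suffice: χ(G) = 2.
A valid 2-coloring: color 1: [6, 9, 13]; color 2: [0, 2, 5, 12, 14].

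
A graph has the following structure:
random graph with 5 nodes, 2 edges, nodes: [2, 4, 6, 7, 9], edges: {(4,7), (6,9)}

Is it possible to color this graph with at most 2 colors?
Yes, G is 2-colorable

A valid 2-coloring: color 1: [2, 7, 9]; color 2: [4, 6].
(χ(G) = 2 ≤ 2.)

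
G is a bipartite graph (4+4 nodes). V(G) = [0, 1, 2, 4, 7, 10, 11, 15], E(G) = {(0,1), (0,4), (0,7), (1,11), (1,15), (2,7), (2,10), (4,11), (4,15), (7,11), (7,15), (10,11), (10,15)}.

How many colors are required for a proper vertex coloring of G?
χ(G) = 2

Clique number ω(G) = 2 (lower bound: χ ≥ ω).
The graph is bipartite (no odd cycle), so 2 colors suffice: χ(G) = 2.
A valid 2-coloring: color 1: [1, 4, 7, 10]; color 2: [0, 2, 11, 15].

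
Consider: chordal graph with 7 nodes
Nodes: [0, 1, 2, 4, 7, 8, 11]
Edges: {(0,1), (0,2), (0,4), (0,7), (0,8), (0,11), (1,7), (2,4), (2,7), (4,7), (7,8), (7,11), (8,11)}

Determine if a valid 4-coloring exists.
Yes, G is 4-colorable

A valid 4-coloring: color 1: [0]; color 2: [7]; color 3: [1, 2, 8]; color 4: [4, 11].
(χ(G) = 4 ≤ 4.)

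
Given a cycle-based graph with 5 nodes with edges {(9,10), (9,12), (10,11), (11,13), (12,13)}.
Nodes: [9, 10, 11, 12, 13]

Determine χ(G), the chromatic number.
Clique number ω(G) = 2 (lower bound: χ ≥ ω).
Odd cycle [9, 12, 13, 11, 10] needs 3 colors (χ ≥ 3).
The coloring below uses 3 colors, so χ(G) = 3.
A valid 3-coloring: color 1: [9, 11]; color 2: [10, 12]; color 3: [13].

χ(G) = 3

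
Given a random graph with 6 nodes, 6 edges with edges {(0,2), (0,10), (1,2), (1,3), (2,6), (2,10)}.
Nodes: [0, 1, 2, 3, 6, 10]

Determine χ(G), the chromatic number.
Clique number ω(G) = 3 (lower bound: χ ≥ ω).
The clique on [0, 2, 10] has size 3, forcing χ ≥ 3, and the coloring below uses 3 colors, so χ(G) = 3.
A valid 3-coloring: color 1: [2, 3]; color 2: [1, 6, 10]; color 3: [0].

χ(G) = 3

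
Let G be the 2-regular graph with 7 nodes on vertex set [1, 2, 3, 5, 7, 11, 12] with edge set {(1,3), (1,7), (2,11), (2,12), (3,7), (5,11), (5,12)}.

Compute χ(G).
χ(G) = 3

Clique number ω(G) = 3 (lower bound: χ ≥ ω).
The clique on [1, 3, 7] has size 3, forcing χ ≥ 3, and the coloring below uses 3 colors, so χ(G) = 3.
A valid 3-coloring: color 1: [3, 11, 12]; color 2: [1, 2, 5]; color 3: [7].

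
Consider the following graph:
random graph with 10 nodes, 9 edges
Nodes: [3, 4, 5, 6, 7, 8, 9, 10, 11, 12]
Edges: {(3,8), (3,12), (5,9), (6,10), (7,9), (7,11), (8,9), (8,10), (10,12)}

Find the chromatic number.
Clique number ω(G) = 2 (lower bound: χ ≥ ω).
The graph is bipartite (no odd cycle), so 2 colors suffice: χ(G) = 2.
A valid 2-coloring: color 1: [3, 4, 9, 10, 11]; color 2: [5, 6, 7, 8, 12].

χ(G) = 2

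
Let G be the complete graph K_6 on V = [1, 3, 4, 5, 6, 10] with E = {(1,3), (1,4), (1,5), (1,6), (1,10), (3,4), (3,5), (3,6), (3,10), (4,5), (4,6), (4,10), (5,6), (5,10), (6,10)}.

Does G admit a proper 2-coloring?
The clique on vertices [1, 3, 4, 5, 6, 10] has size 6 > 2, so it alone needs 6 colors.

No, G is not 2-colorable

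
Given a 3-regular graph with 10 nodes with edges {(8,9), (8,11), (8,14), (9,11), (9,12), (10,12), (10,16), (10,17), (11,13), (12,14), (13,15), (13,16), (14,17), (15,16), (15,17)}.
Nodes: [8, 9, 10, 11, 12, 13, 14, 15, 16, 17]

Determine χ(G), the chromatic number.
χ(G) = 3

Clique number ω(G) = 3 (lower bound: χ ≥ ω).
The clique on [8, 9, 11] has size 3, forcing χ ≥ 3, and the coloring below uses 3 colors, so χ(G) = 3.
A valid 3-coloring: color 1: [9, 10, 13, 14]; color 2: [11, 12, 15]; color 3: [8, 16, 17].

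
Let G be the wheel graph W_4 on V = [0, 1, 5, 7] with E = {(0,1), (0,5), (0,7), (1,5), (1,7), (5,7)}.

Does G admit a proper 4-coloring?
A valid 4-coloring: color 1: [7]; color 2: [1]; color 3: [0]; color 4: [5].
(χ(G) = 4 ≤ 4.)

Yes, G is 4-colorable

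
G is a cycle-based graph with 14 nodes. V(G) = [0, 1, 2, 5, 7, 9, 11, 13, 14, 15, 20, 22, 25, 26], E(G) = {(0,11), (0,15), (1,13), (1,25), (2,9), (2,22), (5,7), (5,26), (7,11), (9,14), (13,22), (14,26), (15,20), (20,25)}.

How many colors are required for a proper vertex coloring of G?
Clique number ω(G) = 2 (lower bound: χ ≥ ω).
The graph is bipartite (no odd cycle), so 2 colors suffice: χ(G) = 2.
A valid 2-coloring: color 1: [2, 5, 11, 13, 14, 15, 25]; color 2: [0, 1, 7, 9, 20, 22, 26].

χ(G) = 2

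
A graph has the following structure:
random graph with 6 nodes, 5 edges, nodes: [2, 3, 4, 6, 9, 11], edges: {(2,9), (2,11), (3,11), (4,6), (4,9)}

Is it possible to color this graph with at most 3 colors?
Yes, G is 3-colorable

A valid 3-coloring: color 1: [2, 3, 4]; color 2: [6, 9, 11].
(χ(G) = 2 ≤ 3.)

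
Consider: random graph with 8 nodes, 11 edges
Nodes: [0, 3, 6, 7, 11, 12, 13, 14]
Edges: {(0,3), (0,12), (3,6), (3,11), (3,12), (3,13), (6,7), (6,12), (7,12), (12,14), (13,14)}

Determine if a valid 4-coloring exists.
Yes, G is 4-colorable

A valid 4-coloring: color 1: [3, 7, 14]; color 2: [11, 12, 13]; color 3: [0, 6].
(χ(G) = 3 ≤ 4.)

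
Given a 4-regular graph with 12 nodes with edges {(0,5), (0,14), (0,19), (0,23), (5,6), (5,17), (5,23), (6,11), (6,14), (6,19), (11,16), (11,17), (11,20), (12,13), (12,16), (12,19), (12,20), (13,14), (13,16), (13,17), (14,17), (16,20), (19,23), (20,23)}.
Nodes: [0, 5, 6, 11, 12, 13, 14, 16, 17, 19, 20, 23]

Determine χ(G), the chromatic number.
Clique number ω(G) = 3 (lower bound: χ ≥ ω).
The clique on [0, 19, 23] has size 3, forcing χ ≥ 3, and the coloring below uses 3 colors, so χ(G) = 3.
A valid 3-coloring: color 1: [0, 6, 16, 17]; color 2: [5, 13, 19, 20]; color 3: [11, 12, 14, 23].

χ(G) = 3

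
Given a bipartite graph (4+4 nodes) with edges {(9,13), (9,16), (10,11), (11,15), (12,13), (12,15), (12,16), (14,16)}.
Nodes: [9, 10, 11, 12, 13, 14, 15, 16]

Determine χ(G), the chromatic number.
Clique number ω(G) = 2 (lower bound: χ ≥ ω).
The graph is bipartite (no odd cycle), so 2 colors suffice: χ(G) = 2.
A valid 2-coloring: color 1: [10, 13, 15, 16]; color 2: [9, 11, 12, 14].

χ(G) = 2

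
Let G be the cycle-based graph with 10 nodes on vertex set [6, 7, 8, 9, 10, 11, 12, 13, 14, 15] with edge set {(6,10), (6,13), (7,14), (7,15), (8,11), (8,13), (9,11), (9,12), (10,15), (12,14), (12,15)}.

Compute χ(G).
χ(G) = 2

Clique number ω(G) = 2 (lower bound: χ ≥ ω).
The graph is bipartite (no odd cycle), so 2 colors suffice: χ(G) = 2.
A valid 2-coloring: color 1: [6, 8, 9, 14, 15]; color 2: [7, 10, 11, 12, 13].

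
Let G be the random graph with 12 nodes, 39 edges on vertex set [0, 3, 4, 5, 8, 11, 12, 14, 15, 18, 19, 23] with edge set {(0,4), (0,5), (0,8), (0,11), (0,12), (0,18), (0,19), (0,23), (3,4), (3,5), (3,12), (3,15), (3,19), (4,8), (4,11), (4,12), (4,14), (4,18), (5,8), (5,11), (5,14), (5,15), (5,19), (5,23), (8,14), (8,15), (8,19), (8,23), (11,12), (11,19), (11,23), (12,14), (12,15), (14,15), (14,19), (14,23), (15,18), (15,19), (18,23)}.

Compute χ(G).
χ(G) = 5

Clique number ω(G) = 5 (lower bound: χ ≥ ω).
The clique on [5, 8, 14, 15, 19] has size 5, forcing χ ≥ 5, and the coloring below uses 5 colors, so χ(G) = 5.
A valid 5-coloring: color 1: [0, 15]; color 2: [4, 5]; color 3: [8, 12, 18]; color 4: [19, 23]; color 5: [3, 11, 14].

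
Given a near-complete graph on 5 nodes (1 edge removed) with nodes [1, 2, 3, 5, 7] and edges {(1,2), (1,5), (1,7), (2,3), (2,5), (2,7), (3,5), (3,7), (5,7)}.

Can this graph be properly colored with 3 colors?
No, G is not 3-colorable

The clique on vertices [1, 2, 5, 7] has size 4 > 3, so it alone needs 4 colors.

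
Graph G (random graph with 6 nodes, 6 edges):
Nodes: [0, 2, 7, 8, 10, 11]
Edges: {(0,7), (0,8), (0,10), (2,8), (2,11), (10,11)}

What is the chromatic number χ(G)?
χ(G) = 3

Clique number ω(G) = 2 (lower bound: χ ≥ ω).
Odd cycle [10, 11, 2, 8, 0] needs 3 colors (χ ≥ 3).
The coloring below uses 3 colors, so χ(G) = 3.
A valid 3-coloring: color 1: [0, 2]; color 2: [7, 8, 11]; color 3: [10].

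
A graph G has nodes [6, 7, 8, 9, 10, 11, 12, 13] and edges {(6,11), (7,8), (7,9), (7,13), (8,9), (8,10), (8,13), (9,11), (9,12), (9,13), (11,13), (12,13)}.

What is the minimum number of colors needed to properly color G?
χ(G) = 4

Clique number ω(G) = 4 (lower bound: χ ≥ ω).
The clique on [7, 8, 9, 13] has size 4, forcing χ ≥ 4, and the coloring below uses 4 colors, so χ(G) = 4.
A valid 4-coloring: color 1: [6, 10, 13]; color 2: [9]; color 3: [8, 11, 12]; color 4: [7].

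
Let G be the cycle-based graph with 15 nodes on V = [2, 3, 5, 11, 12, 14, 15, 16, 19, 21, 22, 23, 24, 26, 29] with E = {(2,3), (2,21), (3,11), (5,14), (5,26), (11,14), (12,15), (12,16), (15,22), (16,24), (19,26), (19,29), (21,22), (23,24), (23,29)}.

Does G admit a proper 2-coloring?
No, G is not 2-colorable

Odd cycle [24, 23, 29, 19, 26, 5, 14, 11, 3, 2, 21, 22, 15, 12, 16] needs 3 colors (χ ≥ 3).
Hence χ(G) ≥ 3 > 2, so no proper 2-coloring exists.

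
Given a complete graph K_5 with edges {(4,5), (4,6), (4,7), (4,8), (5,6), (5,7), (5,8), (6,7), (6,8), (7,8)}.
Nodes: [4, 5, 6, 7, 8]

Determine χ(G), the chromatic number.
χ(G) = 5

Clique number ω(G) = 5 (lower bound: χ ≥ ω).
The clique on [4, 5, 6, 7, 8] has size 5, forcing χ ≥ 5, and the coloring below uses 5 colors, so χ(G) = 5.
A valid 5-coloring: color 1: [6]; color 2: [4]; color 3: [7]; color 4: [8]; color 5: [5].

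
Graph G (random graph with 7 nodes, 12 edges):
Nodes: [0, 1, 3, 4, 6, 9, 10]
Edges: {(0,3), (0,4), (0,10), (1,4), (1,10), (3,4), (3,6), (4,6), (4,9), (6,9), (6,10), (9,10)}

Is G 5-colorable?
A valid 5-coloring: color 1: [4, 10]; color 2: [0, 1, 6]; color 3: [3, 9].
(χ(G) = 3 ≤ 5.)

Yes, G is 5-colorable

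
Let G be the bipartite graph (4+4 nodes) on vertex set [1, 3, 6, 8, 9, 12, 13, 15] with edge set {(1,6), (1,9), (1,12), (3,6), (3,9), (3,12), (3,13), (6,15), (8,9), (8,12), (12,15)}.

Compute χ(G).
Clique number ω(G) = 2 (lower bound: χ ≥ ω).
The graph is bipartite (no odd cycle), so 2 colors suffice: χ(G) = 2.
A valid 2-coloring: color 1: [1, 3, 8, 15]; color 2: [6, 9, 12, 13].

χ(G) = 2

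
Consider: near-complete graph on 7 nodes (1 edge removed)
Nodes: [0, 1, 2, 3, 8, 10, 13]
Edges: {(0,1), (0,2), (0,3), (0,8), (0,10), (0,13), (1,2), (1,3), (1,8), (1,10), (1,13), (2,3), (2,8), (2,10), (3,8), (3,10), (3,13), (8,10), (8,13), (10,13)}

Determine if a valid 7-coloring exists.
Yes, G is 7-colorable

A valid 7-coloring: color 1: [0]; color 2: [8]; color 3: [1]; color 4: [3]; color 5: [10]; color 6: [2, 13].
(χ(G) = 6 ≤ 7.)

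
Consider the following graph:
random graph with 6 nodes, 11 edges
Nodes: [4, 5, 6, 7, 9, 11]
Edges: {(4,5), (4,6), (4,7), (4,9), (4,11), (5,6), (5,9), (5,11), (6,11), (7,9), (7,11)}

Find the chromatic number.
χ(G) = 4

Clique number ω(G) = 4 (lower bound: χ ≥ ω).
The clique on [4, 5, 6, 11] has size 4, forcing χ ≥ 4, and the coloring below uses 4 colors, so χ(G) = 4.
A valid 4-coloring: color 1: [4]; color 2: [5, 7]; color 3: [9, 11]; color 4: [6].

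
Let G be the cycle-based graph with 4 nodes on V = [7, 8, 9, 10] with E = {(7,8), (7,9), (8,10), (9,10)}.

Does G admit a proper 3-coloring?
Yes, G is 3-colorable

A valid 3-coloring: color 1: [8, 9]; color 2: [7, 10].
(χ(G) = 2 ≤ 3.)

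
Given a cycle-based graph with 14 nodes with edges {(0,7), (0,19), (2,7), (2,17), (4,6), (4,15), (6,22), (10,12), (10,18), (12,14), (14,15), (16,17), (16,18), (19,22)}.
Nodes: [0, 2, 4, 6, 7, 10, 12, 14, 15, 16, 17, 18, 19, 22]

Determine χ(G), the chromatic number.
χ(G) = 2

Clique number ω(G) = 2 (lower bound: χ ≥ ω).
The graph is bipartite (no odd cycle), so 2 colors suffice: χ(G) = 2.
A valid 2-coloring: color 1: [0, 2, 4, 10, 14, 16, 22]; color 2: [6, 7, 12, 15, 17, 18, 19].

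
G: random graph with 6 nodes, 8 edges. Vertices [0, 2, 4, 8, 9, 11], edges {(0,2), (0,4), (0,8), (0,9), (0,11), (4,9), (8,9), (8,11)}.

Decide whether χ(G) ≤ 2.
The clique on vertices [0, 8, 9] has size 3 > 2, so it alone needs 3 colors.

No, G is not 2-colorable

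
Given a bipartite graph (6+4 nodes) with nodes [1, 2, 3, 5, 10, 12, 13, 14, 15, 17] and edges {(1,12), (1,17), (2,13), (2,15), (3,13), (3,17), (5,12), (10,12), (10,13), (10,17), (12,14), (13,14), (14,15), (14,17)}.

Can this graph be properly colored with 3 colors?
Yes, G is 3-colorable

A valid 3-coloring: color 1: [1, 2, 3, 5, 10, 14]; color 2: [12, 13, 15, 17].
(χ(G) = 2 ≤ 3.)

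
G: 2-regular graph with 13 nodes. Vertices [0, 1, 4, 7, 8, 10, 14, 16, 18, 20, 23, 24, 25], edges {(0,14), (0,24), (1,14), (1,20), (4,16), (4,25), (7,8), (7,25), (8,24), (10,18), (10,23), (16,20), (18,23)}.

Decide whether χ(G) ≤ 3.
Yes, G is 3-colorable

A valid 3-coloring: color 1: [0, 1, 8, 16, 18, 25]; color 2: [4, 7, 10, 14, 20, 24]; color 3: [23].
(χ(G) = 3 ≤ 3.)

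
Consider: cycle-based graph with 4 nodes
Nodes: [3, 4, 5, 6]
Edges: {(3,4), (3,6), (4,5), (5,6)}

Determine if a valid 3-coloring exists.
A valid 3-coloring: color 1: [4, 6]; color 2: [3, 5].
(χ(G) = 2 ≤ 3.)

Yes, G is 3-colorable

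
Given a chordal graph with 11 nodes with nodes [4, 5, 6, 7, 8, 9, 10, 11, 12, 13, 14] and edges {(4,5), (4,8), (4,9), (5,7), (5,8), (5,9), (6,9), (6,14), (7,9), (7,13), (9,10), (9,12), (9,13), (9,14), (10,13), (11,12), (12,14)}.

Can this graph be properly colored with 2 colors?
No, G is not 2-colorable

The clique on vertices [4, 5, 8] has size 3 > 2, so it alone needs 3 colors.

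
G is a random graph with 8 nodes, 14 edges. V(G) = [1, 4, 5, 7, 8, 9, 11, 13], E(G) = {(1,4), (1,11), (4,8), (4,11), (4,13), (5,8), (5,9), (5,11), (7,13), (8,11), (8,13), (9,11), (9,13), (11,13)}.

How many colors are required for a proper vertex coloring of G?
Clique number ω(G) = 4 (lower bound: χ ≥ ω).
The clique on [4, 8, 11, 13] has size 4, forcing χ ≥ 4, and the coloring below uses 4 colors, so χ(G) = 4.
A valid 4-coloring: color 1: [7, 11]; color 2: [1, 5, 13]; color 3: [4, 9]; color 4: [8].

χ(G) = 4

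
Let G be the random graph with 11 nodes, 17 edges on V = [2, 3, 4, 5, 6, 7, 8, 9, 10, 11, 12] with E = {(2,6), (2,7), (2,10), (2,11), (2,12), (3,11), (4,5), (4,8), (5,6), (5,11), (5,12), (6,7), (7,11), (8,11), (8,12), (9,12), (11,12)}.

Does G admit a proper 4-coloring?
Yes, G is 4-colorable

A valid 4-coloring: color 1: [4, 6, 9, 10, 11]; color 2: [3, 7, 12]; color 3: [2, 5, 8].
(χ(G) = 3 ≤ 4.)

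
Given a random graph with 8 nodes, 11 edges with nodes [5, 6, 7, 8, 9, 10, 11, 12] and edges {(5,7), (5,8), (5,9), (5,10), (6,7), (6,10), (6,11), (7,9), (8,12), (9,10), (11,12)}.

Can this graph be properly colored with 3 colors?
A valid 3-coloring: color 1: [5, 6, 12]; color 2: [7, 8, 10, 11]; color 3: [9].
(χ(G) = 3 ≤ 3.)

Yes, G is 3-colorable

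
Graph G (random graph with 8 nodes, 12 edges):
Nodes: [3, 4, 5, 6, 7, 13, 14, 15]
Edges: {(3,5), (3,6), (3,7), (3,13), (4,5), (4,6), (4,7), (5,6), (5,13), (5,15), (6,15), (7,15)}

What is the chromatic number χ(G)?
Clique number ω(G) = 3 (lower bound: χ ≥ ω).
The clique on [3, 5, 13] has size 3, forcing χ ≥ 3, and the coloring below uses 3 colors, so χ(G) = 3.
A valid 3-coloring: color 1: [5, 7, 14]; color 2: [6, 13]; color 3: [3, 4, 15].

χ(G) = 3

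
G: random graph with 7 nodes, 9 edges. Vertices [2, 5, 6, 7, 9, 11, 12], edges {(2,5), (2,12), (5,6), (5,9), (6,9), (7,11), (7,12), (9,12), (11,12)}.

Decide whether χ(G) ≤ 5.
A valid 5-coloring: color 1: [5, 12]; color 2: [2, 7, 9]; color 3: [6, 11].
(χ(G) = 3 ≤ 5.)

Yes, G is 5-colorable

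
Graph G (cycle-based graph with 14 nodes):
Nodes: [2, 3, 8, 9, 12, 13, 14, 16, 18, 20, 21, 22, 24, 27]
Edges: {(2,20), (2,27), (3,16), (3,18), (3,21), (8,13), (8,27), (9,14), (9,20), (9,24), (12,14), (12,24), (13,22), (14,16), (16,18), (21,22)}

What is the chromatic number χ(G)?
Clique number ω(G) = 3 (lower bound: χ ≥ ω).
The clique on [3, 16, 18] has size 3, forcing χ ≥ 3, and the coloring below uses 3 colors, so χ(G) = 3.
A valid 3-coloring: color 1: [3, 14, 20, 22, 24, 27]; color 2: [2, 9, 12, 13, 16, 21]; color 3: [8, 18].

χ(G) = 3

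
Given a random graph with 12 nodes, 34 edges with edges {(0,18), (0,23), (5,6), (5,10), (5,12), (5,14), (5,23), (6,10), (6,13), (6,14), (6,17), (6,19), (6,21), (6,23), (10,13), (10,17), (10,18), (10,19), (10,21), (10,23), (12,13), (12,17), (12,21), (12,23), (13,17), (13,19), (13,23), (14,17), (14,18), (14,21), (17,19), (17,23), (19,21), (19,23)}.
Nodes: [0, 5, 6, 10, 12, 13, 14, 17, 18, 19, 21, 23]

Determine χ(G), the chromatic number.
χ(G) = 6

Clique number ω(G) = 6 (lower bound: χ ≥ ω).
The clique on [6, 10, 13, 17, 19, 23] has size 6, forcing χ ≥ 6, and the coloring below uses 6 colors, so χ(G) = 6.
A valid 6-coloring: color 1: [6, 12, 18]; color 2: [0, 10, 14]; color 3: [21, 23]; color 4: [5, 17]; color 5: [13]; color 6: [19].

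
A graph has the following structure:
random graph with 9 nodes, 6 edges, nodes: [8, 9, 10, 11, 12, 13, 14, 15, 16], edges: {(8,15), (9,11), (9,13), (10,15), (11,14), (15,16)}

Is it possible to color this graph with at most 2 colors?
A valid 2-coloring: color 1: [9, 12, 14, 15]; color 2: [8, 10, 11, 13, 16].
(χ(G) = 2 ≤ 2.)

Yes, G is 2-colorable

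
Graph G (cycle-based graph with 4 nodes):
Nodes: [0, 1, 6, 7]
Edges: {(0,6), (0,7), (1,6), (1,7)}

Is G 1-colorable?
Edge (0,6) forces its endpoints to differ, so 1 color is not enough.

No, G is not 1-colorable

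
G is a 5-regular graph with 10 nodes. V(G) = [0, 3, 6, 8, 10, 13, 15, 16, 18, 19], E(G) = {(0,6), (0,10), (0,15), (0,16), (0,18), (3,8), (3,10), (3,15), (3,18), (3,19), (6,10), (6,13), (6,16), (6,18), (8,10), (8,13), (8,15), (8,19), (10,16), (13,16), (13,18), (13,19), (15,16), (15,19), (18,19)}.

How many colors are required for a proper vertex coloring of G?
χ(G) = 4

Clique number ω(G) = 4 (lower bound: χ ≥ ω).
The clique on [0, 6, 10, 16] has size 4, forcing χ ≥ 4, and the coloring below uses 4 colors, so χ(G) = 4.
A valid 4-coloring: color 1: [10, 15, 18]; color 2: [0, 3, 13]; color 3: [6, 8]; color 4: [16, 19].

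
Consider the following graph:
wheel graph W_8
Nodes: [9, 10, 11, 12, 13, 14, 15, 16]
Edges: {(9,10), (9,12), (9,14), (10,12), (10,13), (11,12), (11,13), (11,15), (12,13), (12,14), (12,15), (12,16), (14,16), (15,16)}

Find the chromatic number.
χ(G) = 4

Clique number ω(G) = 3 (lower bound: χ ≥ ω).
Odd cycle [16, 14, 9, 10, 13, 11, 15] needs 3 colors (χ ≥ 3).
Vertex 12 is adjacent to every vertex of [9, 10, 11, 13, 14, 15, 16], which already need 3 colors among themselves, so 12 needs a new color (χ ≥ 4).
The coloring below uses 4 colors, so χ(G) = 4.
A valid 4-coloring: color 1: [12]; color 2: [9, 11, 16]; color 3: [10, 14, 15]; color 4: [13].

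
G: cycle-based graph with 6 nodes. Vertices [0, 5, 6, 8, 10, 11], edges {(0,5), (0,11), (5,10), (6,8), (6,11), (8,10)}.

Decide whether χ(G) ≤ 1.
No, G is not 1-colorable

Edge (0,11) forces its endpoints to differ, so 1 color is not enough.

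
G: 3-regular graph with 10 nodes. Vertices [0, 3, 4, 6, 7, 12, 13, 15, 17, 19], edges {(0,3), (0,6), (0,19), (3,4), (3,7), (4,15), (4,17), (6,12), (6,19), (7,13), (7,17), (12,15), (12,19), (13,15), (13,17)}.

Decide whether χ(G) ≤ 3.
Yes, G is 3-colorable

A valid 3-coloring: color 1: [3, 6, 15, 17]; color 2: [0, 4, 7, 12]; color 3: [13, 19].
(χ(G) = 3 ≤ 3.)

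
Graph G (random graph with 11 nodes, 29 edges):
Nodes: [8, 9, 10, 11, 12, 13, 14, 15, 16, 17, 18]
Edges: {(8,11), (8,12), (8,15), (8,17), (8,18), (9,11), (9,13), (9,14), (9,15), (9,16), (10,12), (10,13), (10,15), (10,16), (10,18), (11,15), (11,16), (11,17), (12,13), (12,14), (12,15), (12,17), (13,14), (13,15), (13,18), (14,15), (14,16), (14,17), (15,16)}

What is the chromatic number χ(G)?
χ(G) = 4

Clique number ω(G) = 4 (lower bound: χ ≥ ω).
The clique on [9, 11, 15, 16] has size 4, forcing χ ≥ 4, and the coloring below uses 4 colors, so χ(G) = 4.
A valid 4-coloring: color 1: [15, 17, 18]; color 2: [10, 11, 14]; color 3: [9, 12]; color 4: [8, 13, 16].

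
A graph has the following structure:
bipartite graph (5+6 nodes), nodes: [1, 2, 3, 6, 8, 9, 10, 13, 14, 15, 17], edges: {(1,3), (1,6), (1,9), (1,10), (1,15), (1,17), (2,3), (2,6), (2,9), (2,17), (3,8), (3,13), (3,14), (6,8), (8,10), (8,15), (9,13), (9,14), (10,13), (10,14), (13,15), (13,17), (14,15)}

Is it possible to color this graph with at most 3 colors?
Yes, G is 3-colorable

A valid 3-coloring: color 1: [1, 2, 8, 13, 14]; color 2: [3, 6, 9, 10, 15, 17].
(χ(G) = 2 ≤ 3.)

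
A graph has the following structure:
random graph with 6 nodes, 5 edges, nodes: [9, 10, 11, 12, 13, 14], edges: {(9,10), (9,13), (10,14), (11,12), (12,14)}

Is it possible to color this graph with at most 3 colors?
A valid 3-coloring: color 1: [10, 12, 13]; color 2: [9, 11, 14].
(χ(G) = 2 ≤ 3.)

Yes, G is 3-colorable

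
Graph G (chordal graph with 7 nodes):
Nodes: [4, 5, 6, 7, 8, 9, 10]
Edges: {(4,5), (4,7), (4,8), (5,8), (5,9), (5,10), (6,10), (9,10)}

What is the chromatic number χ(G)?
χ(G) = 3

Clique number ω(G) = 3 (lower bound: χ ≥ ω).
The clique on [4, 5, 8] has size 3, forcing χ ≥ 3, and the coloring below uses 3 colors, so χ(G) = 3.
A valid 3-coloring: color 1: [5, 6, 7]; color 2: [4, 10]; color 3: [8, 9].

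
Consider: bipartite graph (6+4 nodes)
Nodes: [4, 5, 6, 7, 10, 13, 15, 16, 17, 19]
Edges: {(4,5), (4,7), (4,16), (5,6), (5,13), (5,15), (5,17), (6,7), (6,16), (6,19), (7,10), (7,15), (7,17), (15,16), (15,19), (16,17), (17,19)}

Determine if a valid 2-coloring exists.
Yes, G is 2-colorable

A valid 2-coloring: color 1: [5, 7, 16, 19]; color 2: [4, 6, 10, 13, 15, 17].
(χ(G) = 2 ≤ 2.)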